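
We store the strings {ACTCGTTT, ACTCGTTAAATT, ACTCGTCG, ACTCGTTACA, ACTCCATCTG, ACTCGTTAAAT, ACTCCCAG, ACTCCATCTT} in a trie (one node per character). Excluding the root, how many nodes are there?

Count nodes per top-level branch (shared prefixes stored once):
  'A'-branch (ACTCCATCTG, ACTCCATCTT, ACTCCCAG, ACTCGTCG, ACTCGTTAAAT, ACTCGTTAAATT, ACTCGTTACA, ACTCGTTT): 27 nodes
Sum: 27

27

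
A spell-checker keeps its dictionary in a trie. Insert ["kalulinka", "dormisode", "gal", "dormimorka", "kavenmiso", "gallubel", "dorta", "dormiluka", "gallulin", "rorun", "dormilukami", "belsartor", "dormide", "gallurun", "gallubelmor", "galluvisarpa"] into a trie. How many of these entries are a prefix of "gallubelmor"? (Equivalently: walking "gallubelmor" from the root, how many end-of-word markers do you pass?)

Check each prefix of "gallubelmor" against the stored set — each match is an end-marker on the path.
Prefixes of the query that are stored words: "gal", "gallubel", "gallubelmor"
Count: 3

3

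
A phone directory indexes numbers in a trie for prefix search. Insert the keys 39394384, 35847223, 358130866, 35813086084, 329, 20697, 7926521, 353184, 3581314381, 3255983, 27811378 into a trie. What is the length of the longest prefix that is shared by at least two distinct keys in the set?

8

The deepest shared node is where two words last agree before diverging.
e.g. "35813086084" and "358130866" share the prefix "35813086" of length 8; no pair shares a longer one.
Longest shared-prefix length: 8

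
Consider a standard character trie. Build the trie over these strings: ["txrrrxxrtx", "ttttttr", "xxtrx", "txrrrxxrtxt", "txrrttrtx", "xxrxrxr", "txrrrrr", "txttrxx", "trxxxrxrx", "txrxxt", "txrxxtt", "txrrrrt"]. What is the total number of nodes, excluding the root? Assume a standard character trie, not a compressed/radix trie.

For each word, the new-node count is its length minus the longest prefix already in the trie:
  "txrrrxxrtx" → 10 new (t, x, r, r, r, x, x, r, t, x)
  "ttttttr" → prefix "t" already present; 6 new (t, t, t, t, t, r)
  "xxtrx" → 5 new (x, x, t, r, x)
  "txrrrxxrtxt" → prefix "txrrrxxrtx" already present; 1 new (t)
  "txrrttrtx" → prefix "txrr" already present; 5 new (t, t, r, t, x)
  "xxrxrxr" → prefix "xx" already present; 5 new (r, x, r, x, r)
  "txrrrrr" → prefix "txrrr" already present; 2 new (r, r)
  "txttrxx" → prefix "tx" already present; 5 new (t, t, r, x, x)
  "trxxxrxrx" → prefix "t" already present; 8 new (r, x, x, x, r, x, r, x)
  "txrxxt" → prefix "txr" already present; 3 new (x, x, t)
  "txrxxtt" → prefix "txrxxt" already present; 1 new (t)
  "txrrrrt" → prefix "txrrrr" already present; 1 new (t)
Total nodes = 10 + 6 + 5 + 1 + 5 + 5 + 2 + 5 + 8 + 3 + 1 + 1 = 52

52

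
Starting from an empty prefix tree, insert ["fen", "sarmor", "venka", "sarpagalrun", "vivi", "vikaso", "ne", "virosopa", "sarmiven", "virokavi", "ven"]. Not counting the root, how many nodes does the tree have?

45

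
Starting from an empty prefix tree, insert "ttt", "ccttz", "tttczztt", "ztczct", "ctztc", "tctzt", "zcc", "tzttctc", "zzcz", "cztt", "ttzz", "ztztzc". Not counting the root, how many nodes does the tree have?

47

Insert word by word; a character creates a node only if that edge doesn't already exist:
  "ttt" → 3 new (t, t, t)
  "ccttz" → 5 new (c, c, t, t, z)
  "tttczztt" → prefix "ttt" already present; 5 new (c, z, z, t, t)
  "ztczct" → 6 new (z, t, c, z, c, t)
  "ctztc" → prefix "c" already present; 4 new (t, z, t, c)
  "tctzt" → prefix "t" already present; 4 new (c, t, z, t)
  "zcc" → prefix "z" already present; 2 new (c, c)
  "tzttctc" → prefix "t" already present; 6 new (z, t, t, c, t, c)
  "zzcz" → prefix "z" already present; 3 new (z, c, z)
  "cztt" → prefix "c" already present; 3 new (z, t, t)
  "ttzz" → prefix "tt" already present; 2 new (z, z)
  "ztztzc" → prefix "zt" already present; 4 new (z, t, z, c)
Total nodes = 3 + 5 + 5 + 6 + 4 + 4 + 2 + 6 + 3 + 3 + 2 + 4 = 47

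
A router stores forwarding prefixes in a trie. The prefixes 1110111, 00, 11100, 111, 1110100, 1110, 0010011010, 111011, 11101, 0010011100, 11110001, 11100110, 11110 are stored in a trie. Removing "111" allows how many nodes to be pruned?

Walk "111" from the leaf back toward the root, removing each node that no remaining word uses.
Every node on "111" is still needed (e.g. by "1110111"), so nothing is freed.
Nodes removed: 0

0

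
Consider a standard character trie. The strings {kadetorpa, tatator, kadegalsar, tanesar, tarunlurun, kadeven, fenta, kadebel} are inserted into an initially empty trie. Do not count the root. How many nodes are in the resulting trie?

46

Trace insertions, counting only characters that open a new branch:
  "kadetorpa" → 9 new (k, a, d, e, t, o, r, p, a)
  "tatator" → 7 new (t, a, t, a, t, o, r)
  "kadegalsar" → prefix "kade" already present; 6 new (g, a, l, s, a, r)
  "tanesar" → prefix "ta" already present; 5 new (n, e, s, a, r)
  "tarunlurun" → prefix "ta" already present; 8 new (r, u, n, l, u, r, u, n)
  "kadeven" → prefix "kade" already present; 3 new (v, e, n)
  "fenta" → 5 new (f, e, n, t, a)
  "kadebel" → prefix "kade" already present; 3 new (b, e, l)
Total nodes = 9 + 7 + 6 + 5 + 8 + 3 + 5 + 3 = 46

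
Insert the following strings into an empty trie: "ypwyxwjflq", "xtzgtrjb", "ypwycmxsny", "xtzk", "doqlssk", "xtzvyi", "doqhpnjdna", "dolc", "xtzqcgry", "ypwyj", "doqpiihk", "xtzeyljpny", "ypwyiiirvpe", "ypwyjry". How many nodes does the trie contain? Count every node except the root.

71

Insert word by word; a character creates a node only if that edge doesn't already exist:
  "ypwyxwjflq" → 10 new (y, p, w, y, x, w, j, f, l, q)
  "xtzgtrjb" → 8 new (x, t, z, g, t, r, j, b)
  "ypwycmxsny" → prefix "ypwy" already present; 6 new (c, m, x, s, n, y)
  "xtzk" → prefix "xtz" already present; 1 new (k)
  "doqlssk" → 7 new (d, o, q, l, s, s, k)
  "xtzvyi" → prefix "xtz" already present; 3 new (v, y, i)
  "doqhpnjdna" → prefix "doq" already present; 7 new (h, p, n, j, d, n, a)
  "dolc" → prefix "do" already present; 2 new (l, c)
  "xtzqcgry" → prefix "xtz" already present; 5 new (q, c, g, r, y)
  "ypwyj" → prefix "ypwy" already present; 1 new (j)
  "doqpiihk" → prefix "doq" already present; 5 new (p, i, i, h, k)
  "xtzeyljpny" → prefix "xtz" already present; 7 new (e, y, l, j, p, n, y)
  "ypwyiiirvpe" → prefix "ypwy" already present; 7 new (i, i, i, r, v, p, e)
  "ypwyjry" → prefix "ypwyj" already present; 2 new (r, y)
Total nodes = 10 + 8 + 6 + 1 + 7 + 3 + 7 + 2 + 5 + 1 + 5 + 7 + 7 + 2 = 71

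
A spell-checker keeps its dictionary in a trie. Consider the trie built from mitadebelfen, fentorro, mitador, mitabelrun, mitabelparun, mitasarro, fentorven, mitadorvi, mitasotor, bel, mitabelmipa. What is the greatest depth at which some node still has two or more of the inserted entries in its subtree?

Equivalently: take the maximum, over all pairs, of their longest common prefix length.
"mitabelmipa" and "mitabelparun" agree on "mitabel" (7 characters) before diverging; nothing deeper is shared.
Longest shared-prefix length: 7

7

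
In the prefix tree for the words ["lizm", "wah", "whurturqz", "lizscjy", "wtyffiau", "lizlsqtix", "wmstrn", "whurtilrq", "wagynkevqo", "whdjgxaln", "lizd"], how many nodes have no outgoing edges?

11

A leaf is a node with no children — equivalently, the end of a word that is not a proper prefix of any other stored word.
Those words: "lizd", "lizlsqtix", "lizm", "lizscjy", "wagynkevqo", "wah", "whdjgxaln", "whurtilrq", "whurturqz", "wmstrn", "wtyffiau"
Leaf count: 11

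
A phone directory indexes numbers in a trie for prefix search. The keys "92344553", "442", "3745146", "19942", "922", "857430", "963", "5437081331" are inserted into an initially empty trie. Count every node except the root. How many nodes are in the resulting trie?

Trace insertions, counting only characters that open a new branch:
  "92344553" → 8 new (9, 2, 3, 4, 4, 5, 5, 3)
  "442" → 3 new (4, 4, 2)
  "3745146" → 7 new (3, 7, 4, 5, 1, 4, 6)
  "19942" → 5 new (1, 9, 9, 4, 2)
  "922" → prefix "92" already present; 1 new (2)
  "857430" → 6 new (8, 5, 7, 4, 3, 0)
  "963" → prefix "9" already present; 2 new (6, 3)
  "5437081331" → 10 new (5, 4, 3, 7, 0, 8, 1, 3, 3, 1)
Total nodes = 8 + 3 + 7 + 5 + 1 + 6 + 2 + 10 = 42

42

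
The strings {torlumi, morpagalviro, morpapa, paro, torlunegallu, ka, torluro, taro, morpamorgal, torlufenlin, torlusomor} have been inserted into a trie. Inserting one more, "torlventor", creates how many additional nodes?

"torl" is already a path in the trie; the remaining "ventor" must be added.
So 10 − 4 = 6 new nodes.

6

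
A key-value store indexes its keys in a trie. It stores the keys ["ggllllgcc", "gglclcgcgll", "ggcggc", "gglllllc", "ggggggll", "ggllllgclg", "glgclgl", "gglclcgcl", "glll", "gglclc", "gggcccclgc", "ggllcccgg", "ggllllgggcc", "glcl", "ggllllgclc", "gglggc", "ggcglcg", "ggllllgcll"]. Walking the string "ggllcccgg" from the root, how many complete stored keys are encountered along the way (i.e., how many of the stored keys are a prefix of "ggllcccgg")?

1

Traverse "ggllcccgg" character by character; count nodes along the way that are marked as word ends.
Prefixes of the query that are stored words: "ggllcccgg"
Count: 1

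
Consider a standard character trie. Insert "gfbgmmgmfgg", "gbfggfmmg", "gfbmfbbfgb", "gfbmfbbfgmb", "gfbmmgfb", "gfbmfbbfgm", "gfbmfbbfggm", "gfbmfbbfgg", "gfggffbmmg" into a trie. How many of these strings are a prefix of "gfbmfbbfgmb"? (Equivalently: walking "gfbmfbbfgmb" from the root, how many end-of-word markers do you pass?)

Check each prefix of "gfbmfbbfgmb" against the stored set — each match is an end-marker on the path.
Prefixes of the query that are stored words: "gfbmfbbfgm", "gfbmfbbfgmb"
Count: 2

2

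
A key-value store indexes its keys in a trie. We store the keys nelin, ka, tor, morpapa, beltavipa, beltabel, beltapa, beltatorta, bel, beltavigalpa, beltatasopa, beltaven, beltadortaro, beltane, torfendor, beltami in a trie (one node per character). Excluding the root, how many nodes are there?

65

Trace insertions, counting only characters that open a new branch:
  "nelin" → 5 new (n, e, l, i, n)
  "ka" → 2 new (k, a)
  "tor" → 3 new (t, o, r)
  "morpapa" → 7 new (m, o, r, p, a, p, a)
  "beltavipa" → 9 new (b, e, l, t, a, v, i, p, a)
  "beltabel" → prefix "belta" already present; 3 new (b, e, l)
  "beltapa" → prefix "belta" already present; 2 new (p, a)
  "beltatorta" → prefix "belta" already present; 5 new (t, o, r, t, a)
  "bel" → prefix "bel" already present; 0 new (none)
  "beltavigalpa" → prefix "beltavi" already present; 5 new (g, a, l, p, a)
  "beltatasopa" → prefix "beltat" already present; 5 new (a, s, o, p, a)
  "beltaven" → prefix "beltav" already present; 2 new (e, n)
  "beltadortaro" → prefix "belta" already present; 7 new (d, o, r, t, a, r, o)
  "beltane" → prefix "belta" already present; 2 new (n, e)
  "torfendor" → prefix "tor" already present; 6 new (f, e, n, d, o, r)
  "beltami" → prefix "belta" already present; 2 new (m, i)
Total nodes = 5 + 2 + 3 + 7 + 9 + 3 + 2 + 5 + 0 + 5 + 5 + 2 + 7 + 2 + 6 + 2 = 65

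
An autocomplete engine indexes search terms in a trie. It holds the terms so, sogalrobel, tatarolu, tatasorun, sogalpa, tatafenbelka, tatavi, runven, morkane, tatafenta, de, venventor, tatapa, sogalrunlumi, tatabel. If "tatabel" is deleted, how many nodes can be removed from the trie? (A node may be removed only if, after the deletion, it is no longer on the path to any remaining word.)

After clearing the end-marker at "tatabel", prune upward until reaching a node still needed by another word.
The suffix "bel" (3 nodes) is used only by "tatabel"; the node for "tata" still has the child "r", so pruning stops there.
Nodes removed: 3

3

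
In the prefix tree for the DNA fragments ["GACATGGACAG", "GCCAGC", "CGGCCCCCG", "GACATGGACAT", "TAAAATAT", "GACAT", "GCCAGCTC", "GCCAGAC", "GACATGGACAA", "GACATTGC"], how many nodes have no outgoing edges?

8

A leaf is a node with no children — equivalently, the end of a word that is not a proper prefix of any other stored word.
Those words: "CGGCCCCCG", "GACATGGACAA", "GACATGGACAG", "GACATGGACAT", "GACATTGC", "GCCAGAC", "GCCAGCTC", "TAAAATAT"
Leaf count: 8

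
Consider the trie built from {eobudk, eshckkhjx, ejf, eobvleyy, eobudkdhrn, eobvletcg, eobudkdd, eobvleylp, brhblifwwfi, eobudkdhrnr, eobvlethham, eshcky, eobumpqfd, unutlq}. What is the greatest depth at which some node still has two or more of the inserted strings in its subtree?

The deepest shared node is where two words last agree before diverging.
e.g. "eobudkdhrn" and "eobudkdhrnr" share the prefix "eobudkdhrn" of length 10; no pair shares a longer one.
Longest shared-prefix length: 10

10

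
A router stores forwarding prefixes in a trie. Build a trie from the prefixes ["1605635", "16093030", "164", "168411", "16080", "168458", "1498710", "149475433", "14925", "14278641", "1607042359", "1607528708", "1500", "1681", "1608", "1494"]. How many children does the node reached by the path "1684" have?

The children of the "1684" node are the distinct next characters among strings starting with "1684".
Characters that immediately follow "1684" among the stored strings: {1, 5}.
That node has 2 child edges.

2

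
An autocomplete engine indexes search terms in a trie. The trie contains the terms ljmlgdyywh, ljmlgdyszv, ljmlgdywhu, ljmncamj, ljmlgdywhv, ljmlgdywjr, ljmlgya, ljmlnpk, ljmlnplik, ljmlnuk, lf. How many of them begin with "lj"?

10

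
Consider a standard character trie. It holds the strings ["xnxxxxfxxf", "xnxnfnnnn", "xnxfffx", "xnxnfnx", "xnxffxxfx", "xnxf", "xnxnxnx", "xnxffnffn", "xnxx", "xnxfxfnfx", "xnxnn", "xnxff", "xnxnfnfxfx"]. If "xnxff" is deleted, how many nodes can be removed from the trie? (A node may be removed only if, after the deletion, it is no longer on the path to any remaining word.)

Walk "xnxff" from the leaf back toward the root, removing each node that no remaining word uses.
Every node on "xnxff" is still needed (e.g. by "xnxfffx"), so nothing is freed.
Nodes removed: 0

0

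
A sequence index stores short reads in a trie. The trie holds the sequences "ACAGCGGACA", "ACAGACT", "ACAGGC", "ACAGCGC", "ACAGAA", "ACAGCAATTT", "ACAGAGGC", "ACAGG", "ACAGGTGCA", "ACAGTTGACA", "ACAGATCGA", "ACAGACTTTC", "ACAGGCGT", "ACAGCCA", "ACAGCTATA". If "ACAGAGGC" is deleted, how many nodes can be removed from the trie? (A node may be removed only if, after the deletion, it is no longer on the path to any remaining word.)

3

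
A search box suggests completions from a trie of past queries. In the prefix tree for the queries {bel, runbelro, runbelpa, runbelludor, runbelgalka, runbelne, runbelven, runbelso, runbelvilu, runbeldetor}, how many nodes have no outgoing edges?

Leaves are exactly the stored words that no other stored word extends.
Those words: "bel", "runbeldetor", "runbelgalka", "runbelludor", "runbelne", "runbelpa", "runbelro", "runbelso", "runbelven", "runbelvilu"
Leaf count: 10

10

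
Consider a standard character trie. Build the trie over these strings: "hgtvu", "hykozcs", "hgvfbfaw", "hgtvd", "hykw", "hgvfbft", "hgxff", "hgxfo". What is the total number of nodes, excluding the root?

24

Insert word by word; a character creates a node only if that edge doesn't already exist:
  "hgtvu" → 5 new (h, g, t, v, u)
  "hykozcs" → prefix "h" already present; 6 new (y, k, o, z, c, s)
  "hgvfbfaw" → prefix "hg" already present; 6 new (v, f, b, f, a, w)
  "hgtvd" → prefix "hgtv" already present; 1 new (d)
  "hykw" → prefix "hyk" already present; 1 new (w)
  "hgvfbft" → prefix "hgvfbf" already present; 1 new (t)
  "hgxff" → prefix "hg" already present; 3 new (x, f, f)
  "hgxfo" → prefix "hgxf" already present; 1 new (o)
Total nodes = 5 + 6 + 6 + 1 + 1 + 1 + 3 + 1 = 24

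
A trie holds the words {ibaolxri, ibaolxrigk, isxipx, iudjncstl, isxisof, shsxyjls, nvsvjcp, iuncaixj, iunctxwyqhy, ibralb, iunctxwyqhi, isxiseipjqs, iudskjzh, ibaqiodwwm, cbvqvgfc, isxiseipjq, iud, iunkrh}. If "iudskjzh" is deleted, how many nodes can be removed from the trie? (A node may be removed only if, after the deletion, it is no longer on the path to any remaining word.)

5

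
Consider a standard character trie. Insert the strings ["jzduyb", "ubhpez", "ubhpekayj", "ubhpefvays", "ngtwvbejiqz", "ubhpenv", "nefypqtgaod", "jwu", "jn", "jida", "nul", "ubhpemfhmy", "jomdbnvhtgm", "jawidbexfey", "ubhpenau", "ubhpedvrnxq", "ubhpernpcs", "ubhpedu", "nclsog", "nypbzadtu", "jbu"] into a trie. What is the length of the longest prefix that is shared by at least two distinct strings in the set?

The deepest shared node is where two words last agree before diverging.
"ubhpedu" and "ubhpedvrnxq" agree on "ubhped" (6 characters) before diverging; nothing deeper is shared.
Longest shared-prefix length: 6

6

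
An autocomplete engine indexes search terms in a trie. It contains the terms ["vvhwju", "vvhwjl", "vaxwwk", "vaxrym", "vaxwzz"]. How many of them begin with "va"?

3

Filter for entries beginning with "va":
Matches: "vaxrym", "vaxwwk", "vaxwzz"
Count: 3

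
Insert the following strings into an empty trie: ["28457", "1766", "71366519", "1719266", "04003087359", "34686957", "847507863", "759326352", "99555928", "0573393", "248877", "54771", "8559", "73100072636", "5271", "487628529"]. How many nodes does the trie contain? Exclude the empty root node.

Count nodes per top-level branch (shared prefixes stored once):
  '0'-branch (04003087359, 0573393): 17 nodes
  '1'-branch (1719266, 1766): 9 nodes
  '2'-branch (248877, 28457): 10 nodes
  '3'-branch (34686957): 8 nodes
  '4'-branch (487628529): 9 nodes
  '5'-branch (5271, 54771): 8 nodes
  '7'-branch (71366519, 73100072636, 759326352): 26 nodes
  '8'-branch (847507863, 8559): 12 nodes
  '9'-branch (99555928): 8 nodes
Sum: 107

107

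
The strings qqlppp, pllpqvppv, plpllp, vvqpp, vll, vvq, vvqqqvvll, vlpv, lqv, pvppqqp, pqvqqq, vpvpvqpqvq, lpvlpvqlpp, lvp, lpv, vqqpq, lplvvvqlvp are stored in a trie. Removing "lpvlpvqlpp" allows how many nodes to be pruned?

7

A node on "lpvlpvqlpp"'s path can go only if nothing else ends at it or branches off below it.
The suffix "lpvqlpp" (7 nodes) is used only by "lpvlpvqlpp"; "lpv" is itself a stored word, so pruning stops there.
Nodes removed: 7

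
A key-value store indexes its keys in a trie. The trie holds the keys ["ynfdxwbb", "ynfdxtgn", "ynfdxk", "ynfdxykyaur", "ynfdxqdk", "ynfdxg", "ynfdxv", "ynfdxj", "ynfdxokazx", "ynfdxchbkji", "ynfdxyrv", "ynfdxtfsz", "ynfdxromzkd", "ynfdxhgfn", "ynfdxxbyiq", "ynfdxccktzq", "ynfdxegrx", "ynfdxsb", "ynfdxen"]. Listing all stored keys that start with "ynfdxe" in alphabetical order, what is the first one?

DFS of the "ynfdxe" subtree visits, in order: "ynfdxegrx", "ynfdxen"
Position 1: ynfdxegrx

ynfdxegrx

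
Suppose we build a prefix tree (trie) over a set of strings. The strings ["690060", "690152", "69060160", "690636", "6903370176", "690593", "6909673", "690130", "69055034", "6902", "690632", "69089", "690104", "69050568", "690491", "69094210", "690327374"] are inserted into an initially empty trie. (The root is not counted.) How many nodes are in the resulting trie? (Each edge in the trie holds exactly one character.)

58

Insert word by word; a character creates a node only if that edge doesn't already exist:
  "690060" → 6 new (6, 9, 0, 0, 6, 0)
  "690152" → prefix "690" already present; 3 new (1, 5, 2)
  "69060160" → prefix "690" already present; 5 new (6, 0, 1, 6, 0)
  "690636" → prefix "6906" already present; 2 new (3, 6)
  "6903370176" → prefix "690" already present; 7 new (3, 3, 7, 0, 1, 7, 6)
  "690593" → prefix "690" already present; 3 new (5, 9, 3)
  "6909673" → prefix "690" already present; 4 new (9, 6, 7, 3)
  "690130" → prefix "6901" already present; 2 new (3, 0)
  "69055034" → prefix "6905" already present; 4 new (5, 0, 3, 4)
  "6902" → prefix "690" already present; 1 new (2)
  "690632" → prefix "69063" already present; 1 new (2)
  "69089" → prefix "690" already present; 2 new (8, 9)
  "690104" → prefix "6901" already present; 2 new (0, 4)
  "69050568" → prefix "6905" already present; 4 new (0, 5, 6, 8)
  "690491" → prefix "690" already present; 3 new (4, 9, 1)
  "69094210" → prefix "6909" already present; 4 new (4, 2, 1, 0)
  "690327374" → prefix "6903" already present; 5 new (2, 7, 3, 7, 4)
Total nodes = 6 + 3 + 5 + 2 + 7 + 3 + 4 + 2 + 4 + 1 + 1 + 2 + 2 + 4 + 3 + 4 + 5 = 58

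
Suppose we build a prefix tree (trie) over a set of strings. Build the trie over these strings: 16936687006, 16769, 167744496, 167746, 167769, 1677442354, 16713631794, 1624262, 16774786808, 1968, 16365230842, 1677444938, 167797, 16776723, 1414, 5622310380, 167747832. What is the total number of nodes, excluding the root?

80

Insert word by word; a character creates a node only if that edge doesn't already exist:
  "16936687006" → 11 new (1, 6, 9, 3, 6, 6, 8, 7, 0, 0, 6)
  "16769" → prefix "16" already present; 3 new (7, 6, 9)
  "167744496" → prefix "167" already present; 6 new (7, 4, 4, 4, 9, 6)
  "167746" → prefix "16774" already present; 1 new (6)
  "167769" → prefix "1677" already present; 2 new (6, 9)
  "1677442354" → prefix "167744" already present; 4 new (2, 3, 5, 4)
  "16713631794" → prefix "167" already present; 8 new (1, 3, 6, 3, 1, 7, 9, 4)
  "1624262" → prefix "16" already present; 5 new (2, 4, 2, 6, 2)
  "16774786808" → prefix "16774" already present; 6 new (7, 8, 6, 8, 0, 8)
  "1968" → prefix "1" already present; 3 new (9, 6, 8)
  "16365230842" → prefix "16" already present; 9 new (3, 6, 5, 2, 3, 0, 8, 4, 2)
  "1677444938" → prefix "16774449" already present; 2 new (3, 8)
  "167797" → prefix "1677" already present; 2 new (9, 7)
  "16776723" → prefix "16776" already present; 3 new (7, 2, 3)
  "1414" → prefix "1" already present; 3 new (4, 1, 4)
  "5622310380" → 10 new (5, 6, 2, 2, 3, 1, 0, 3, 8, 0)
  "167747832" → prefix "1677478" already present; 2 new (3, 2)
Total nodes = 11 + 3 + 6 + 1 + 2 + 4 + 8 + 5 + 6 + 3 + 9 + 2 + 2 + 3 + 3 + 10 + 2 = 80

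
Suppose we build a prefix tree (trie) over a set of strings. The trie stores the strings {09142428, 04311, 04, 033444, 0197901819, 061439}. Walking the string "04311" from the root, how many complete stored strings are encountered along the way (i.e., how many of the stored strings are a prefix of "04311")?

Traverse "04311" character by character; count nodes along the way that are marked as word ends.
Prefixes of the query that are stored words: "04", "04311"
Count: 2

2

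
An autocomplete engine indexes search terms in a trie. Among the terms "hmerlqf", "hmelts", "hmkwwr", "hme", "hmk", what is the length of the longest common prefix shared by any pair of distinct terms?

3

Equivalently: take the maximum, over all pairs, of their longest common prefix length.
e.g. "hme" and "hmelts" share the prefix "hme" of length 3; no pair shares a longer one.
Longest shared-prefix length: 3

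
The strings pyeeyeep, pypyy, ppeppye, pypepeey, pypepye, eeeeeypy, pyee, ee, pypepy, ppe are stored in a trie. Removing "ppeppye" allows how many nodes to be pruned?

4

Walk "ppeppye" from the leaf back toward the root, removing each node that no remaining word uses.
The suffix "ppye" (4 nodes) is used only by "ppeppye"; "ppe" is itself a stored word, so pruning stops there.
Nodes removed: 4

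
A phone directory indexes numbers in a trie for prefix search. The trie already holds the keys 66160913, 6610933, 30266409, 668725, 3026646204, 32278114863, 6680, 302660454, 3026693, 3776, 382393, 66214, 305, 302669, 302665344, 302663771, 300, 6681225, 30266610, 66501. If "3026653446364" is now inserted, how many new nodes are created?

4

"302665344" is already a path in the trie; the remaining "6364" must be added.
New nodes needed: |"3026653446364"| − 9 = 13 − 9 = 4.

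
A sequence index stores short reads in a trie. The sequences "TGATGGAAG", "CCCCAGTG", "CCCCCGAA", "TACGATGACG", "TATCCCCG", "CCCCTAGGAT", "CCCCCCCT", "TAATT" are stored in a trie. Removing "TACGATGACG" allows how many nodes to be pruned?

8

A node on "TACGATGACG"'s path can go only if nothing else ends at it or branches off below it.
The suffix "CGATGACG" (8 nodes) is used only by "TACGATGACG"; the node for "TA" still has the child "T", so pruning stops there.
Nodes removed: 8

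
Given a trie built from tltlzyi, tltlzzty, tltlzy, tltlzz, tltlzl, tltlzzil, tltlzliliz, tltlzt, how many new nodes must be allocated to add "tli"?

1

Walking "tli" from the root, the first 2 characters ("tl") follow existing edges; "i" is the first miss.
Each of the 1 remaining characters creates one node.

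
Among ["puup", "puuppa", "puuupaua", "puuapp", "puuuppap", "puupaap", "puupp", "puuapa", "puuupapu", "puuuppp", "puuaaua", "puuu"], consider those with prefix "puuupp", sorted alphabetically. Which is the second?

Words with prefix "puuupp", in lexicographic order: "puuuppap", "puuuppp"
The 2nd is puuuppp.

puuuppp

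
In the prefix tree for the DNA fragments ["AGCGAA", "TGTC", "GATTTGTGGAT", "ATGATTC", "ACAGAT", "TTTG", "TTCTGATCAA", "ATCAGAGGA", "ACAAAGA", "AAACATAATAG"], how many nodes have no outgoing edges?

10

Leaves are exactly the stored words that no other stored word extends.
Those words: "AAACATAATAG", "ACAAAGA", "ACAGAT", "AGCGAA", "ATCAGAGGA", "ATGATTC", "GATTTGTGGAT", "TGTC", "TTCTGATCAA", "TTTG"
Leaf count: 10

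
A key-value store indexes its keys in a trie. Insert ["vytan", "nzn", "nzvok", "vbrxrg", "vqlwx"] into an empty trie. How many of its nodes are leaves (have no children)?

5

Leaves are exactly the stored words that no other stored word extends.
Those words: "nzn", "nzvok", "vbrxrg", "vqlwx", "vytan"
Leaf count: 5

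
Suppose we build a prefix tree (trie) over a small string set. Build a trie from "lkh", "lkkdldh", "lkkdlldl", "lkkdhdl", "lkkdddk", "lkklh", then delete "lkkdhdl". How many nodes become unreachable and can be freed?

3

Walk "lkkdhdl" from the leaf back toward the root, removing each node that no remaining word uses.
The suffix "hdl" (3 nodes) is used only by "lkkdhdl"; the node for "lkkd" still has the child "l", so pruning stops there.
Nodes removed: 3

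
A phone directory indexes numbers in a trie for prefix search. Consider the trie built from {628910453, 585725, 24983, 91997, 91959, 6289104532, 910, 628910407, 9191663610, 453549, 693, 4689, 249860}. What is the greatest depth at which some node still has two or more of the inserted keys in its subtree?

9

Equivalently: take the maximum, over all pairs, of their longest common prefix length.
"628910453" and "6289104532" agree on "628910453" (9 characters) before diverging; nothing deeper is shared.
Longest shared-prefix length: 9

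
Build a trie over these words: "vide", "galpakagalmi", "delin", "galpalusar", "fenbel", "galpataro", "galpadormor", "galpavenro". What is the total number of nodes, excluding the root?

For each word, the new-node count is its length minus the longest prefix already in the trie:
  "vide" → 4 new (v, i, d, e)
  "galpakagalmi" → 12 new (g, a, l, p, a, k, a, g, a, l, m, i)
  "delin" → 5 new (d, e, l, i, n)
  "galpalusar" → prefix "galpa" already present; 5 new (l, u, s, a, r)
  "fenbel" → 6 new (f, e, n, b, e, l)
  "galpataro" → prefix "galpa" already present; 4 new (t, a, r, o)
  "galpadormor" → prefix "galpa" already present; 6 new (d, o, r, m, o, r)
  "galpavenro" → prefix "galpa" already present; 5 new (v, e, n, r, o)
Total nodes = 4 + 12 + 5 + 5 + 6 + 4 + 6 + 5 = 47

47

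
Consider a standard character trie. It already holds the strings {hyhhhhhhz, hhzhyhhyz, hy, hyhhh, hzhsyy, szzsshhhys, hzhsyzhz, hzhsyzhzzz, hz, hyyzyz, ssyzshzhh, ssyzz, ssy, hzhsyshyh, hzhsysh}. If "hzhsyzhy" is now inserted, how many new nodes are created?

1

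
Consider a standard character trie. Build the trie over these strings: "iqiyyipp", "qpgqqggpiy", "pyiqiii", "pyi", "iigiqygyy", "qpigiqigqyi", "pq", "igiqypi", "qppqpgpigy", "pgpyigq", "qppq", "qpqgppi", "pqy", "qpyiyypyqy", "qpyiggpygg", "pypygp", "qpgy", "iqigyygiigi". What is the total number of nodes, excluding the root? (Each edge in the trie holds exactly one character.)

96

Count nodes per top-level branch (shared prefixes stored once):
  'i'-branch (igiqypi, iigiqygyy, iqigyygiigi, iqiyyipp): 30 nodes
  'p'-branch (pgpyigq, pq, pqy, pyi, pyiqiii, pypygp): 19 nodes
  'q'-branch (qpgqqggpiy, qpgy, qpigiqigqyi, qppq, qppqpgpigy, qpqgppi, qpyiggpygg, qpyiyypyqy): 47 nodes
Sum: 96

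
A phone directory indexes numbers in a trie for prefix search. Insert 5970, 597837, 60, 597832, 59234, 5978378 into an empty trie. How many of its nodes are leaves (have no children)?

5

Leaves are exactly the stored words that no other stored word extends.
Those words: "59234", "5970", "597832", "5978378", "60"
Leaf count: 5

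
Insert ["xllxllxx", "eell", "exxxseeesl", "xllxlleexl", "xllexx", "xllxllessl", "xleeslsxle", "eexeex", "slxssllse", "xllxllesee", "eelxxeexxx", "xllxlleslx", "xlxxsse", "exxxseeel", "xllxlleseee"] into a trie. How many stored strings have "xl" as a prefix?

Traverse to the node for "xl", then collect every word in that subtree.
Matches: "xleeslsxle", "xllexx", "xllxlleexl", "xllxllesee", "xllxlleseee", "xllxlleslx", "xllxllessl", "xllxllxx", "xlxxsse"
Count: 9

9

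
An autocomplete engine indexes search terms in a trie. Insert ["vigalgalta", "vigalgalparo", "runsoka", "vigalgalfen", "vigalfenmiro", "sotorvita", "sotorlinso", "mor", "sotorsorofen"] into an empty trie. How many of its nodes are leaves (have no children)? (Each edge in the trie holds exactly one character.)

9

Leaves are exactly the stored words that no other stored word extends.
Those words: "mor", "runsoka", "sotorlinso", "sotorsorofen", "sotorvita", "vigalfenmiro", "vigalgalfen", "vigalgalparo", "vigalgalta"
Leaf count: 9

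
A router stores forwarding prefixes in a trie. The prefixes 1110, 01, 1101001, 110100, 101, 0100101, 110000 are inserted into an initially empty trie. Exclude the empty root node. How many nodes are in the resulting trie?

Trie structure (* marks end of a word):
(root)
├─ 0
│  └─ 1 *
│     └─ 0
│        └─ 0
│           └─ 1
│              └─ 0
│                 └─ 1 *
└─ 1
   ├─ 0
   │  └─ 1 *
   └─ 1
      ├─ 0
      │  ├─ 0
      │  │  └─ 0
      │  │     └─ 0 *
      │  └─ 1
      │     └─ 0
      │        └─ 0 *
      │           └─ 1 *
      └─ 1
         └─ 0 *
Counting every labelled node above: 21.

21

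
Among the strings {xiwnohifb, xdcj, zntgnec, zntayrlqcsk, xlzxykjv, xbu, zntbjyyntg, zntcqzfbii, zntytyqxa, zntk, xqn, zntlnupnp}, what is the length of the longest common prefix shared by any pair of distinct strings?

Look for the deepest trie node that still has at least two words in its subtree.
e.g. "zntayrlqcsk" and "zntbjyyntg" share the prefix "znt" of length 3; no pair shares a longer one.
Longest shared-prefix length: 3

3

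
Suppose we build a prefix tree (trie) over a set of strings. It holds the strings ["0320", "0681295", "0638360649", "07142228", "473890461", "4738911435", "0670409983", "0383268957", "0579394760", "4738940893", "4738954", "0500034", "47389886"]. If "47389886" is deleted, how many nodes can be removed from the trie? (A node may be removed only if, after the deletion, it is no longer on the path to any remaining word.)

A node on "47389886"'s path can go only if nothing else ends at it or branches off below it.
The suffix "886" (3 nodes) is used only by "47389886"; the node for "47389" still has the child "0", so pruning stops there.
Nodes removed: 3

3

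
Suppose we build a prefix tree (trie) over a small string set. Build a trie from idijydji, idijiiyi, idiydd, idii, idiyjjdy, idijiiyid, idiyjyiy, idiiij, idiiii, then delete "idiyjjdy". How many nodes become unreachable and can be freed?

Walk "idiyjjdy" from the leaf back toward the root, removing each node that no remaining word uses.
The suffix "jdy" (3 nodes) is used only by "idiyjjdy"; the node for "idiyj" still has the child "y", so pruning stops there.
Nodes removed: 3

3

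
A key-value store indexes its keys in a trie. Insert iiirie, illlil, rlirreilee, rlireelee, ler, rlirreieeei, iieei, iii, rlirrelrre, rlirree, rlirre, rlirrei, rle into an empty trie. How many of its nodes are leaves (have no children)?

10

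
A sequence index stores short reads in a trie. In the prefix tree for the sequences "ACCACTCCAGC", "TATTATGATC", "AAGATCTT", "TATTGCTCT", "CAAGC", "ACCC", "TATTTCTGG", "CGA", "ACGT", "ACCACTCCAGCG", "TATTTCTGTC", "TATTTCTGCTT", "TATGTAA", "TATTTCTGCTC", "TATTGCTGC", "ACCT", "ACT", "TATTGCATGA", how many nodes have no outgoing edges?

Leaves are exactly the stored words that no other stored word extends.
Those words: "AAGATCTT", "ACCACTCCAGCG", "ACCC", "ACCT", "ACGT", "ACT", "CAAGC", "CGA", "TATGTAA", "TATTATGATC", "TATTGCATGA", "TATTGCTCT", "TATTGCTGC", "TATTTCTGCTC", "TATTTCTGCTT", "TATTTCTGG", "TATTTCTGTC"
Leaf count: 17

17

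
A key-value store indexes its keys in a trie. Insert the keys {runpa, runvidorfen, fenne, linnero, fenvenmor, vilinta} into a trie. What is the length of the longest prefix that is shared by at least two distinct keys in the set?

3

The deepest shared node is where two words last agree before diverging.
e.g. "fenne" and "fenvenmor" share the prefix "fen" of length 3; no pair shares a longer one.
Longest shared-prefix length: 3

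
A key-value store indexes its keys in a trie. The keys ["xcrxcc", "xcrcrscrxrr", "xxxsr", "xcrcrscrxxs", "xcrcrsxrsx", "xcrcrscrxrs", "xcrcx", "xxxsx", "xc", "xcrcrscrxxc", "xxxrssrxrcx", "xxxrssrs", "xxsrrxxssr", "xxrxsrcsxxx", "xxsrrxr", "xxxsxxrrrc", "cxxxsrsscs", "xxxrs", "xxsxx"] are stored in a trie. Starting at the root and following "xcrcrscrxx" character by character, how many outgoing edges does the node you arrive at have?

Walk "xcrcrscrxx" from the root, arriving at one node.
Distinct next characters after "xcrcrscrxx": c, s.
That node has 2 child edges.

2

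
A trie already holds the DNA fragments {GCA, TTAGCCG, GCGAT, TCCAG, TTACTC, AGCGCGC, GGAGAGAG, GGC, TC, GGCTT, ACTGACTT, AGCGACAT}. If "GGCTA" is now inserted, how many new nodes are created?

Walking "GGCTA" from the root, the first 4 characters ("GGCT") follow existing edges; "A" is the first miss.
So 5 − 4 = 1 new nodes.

1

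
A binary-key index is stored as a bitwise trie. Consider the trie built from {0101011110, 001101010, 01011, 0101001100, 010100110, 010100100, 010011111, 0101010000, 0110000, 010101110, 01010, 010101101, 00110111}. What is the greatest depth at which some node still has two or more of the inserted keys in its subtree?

Equivalently: take the maximum, over all pairs, of their longest common prefix length.
"010100110" and "0101001100" agree on "010100110" (9 characters) before diverging; nothing deeper is shared.
Longest shared-prefix length: 9

9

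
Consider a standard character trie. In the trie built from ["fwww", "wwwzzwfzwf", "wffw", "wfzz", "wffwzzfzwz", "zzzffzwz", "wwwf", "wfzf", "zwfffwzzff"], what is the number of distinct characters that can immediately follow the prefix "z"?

Follow the path "z" to its node, then look at its outgoing edges.
Distinct next characters after "z": w, z.
That node has 2 child edges.

2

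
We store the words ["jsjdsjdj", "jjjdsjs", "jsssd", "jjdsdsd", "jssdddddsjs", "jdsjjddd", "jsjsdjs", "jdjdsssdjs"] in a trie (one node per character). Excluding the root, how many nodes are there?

Count nodes per top-level branch (shared prefixes stored once):
  'j'-branch (jdjdsssdjs, jdsjjddd, jjdsdsd, jjjdsjs, jsjdsjdj, jsjsdjs, jssdddddsjs, jsssd): 49 nodes
Sum: 49

49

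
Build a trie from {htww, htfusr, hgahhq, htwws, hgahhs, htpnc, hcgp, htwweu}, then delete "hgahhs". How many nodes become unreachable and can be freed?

1

A node on "hgahhs"'s path can go only if nothing else ends at it or branches off below it.
The suffix "s" (1 node) is used only by "hgahhs"; the node for "hgahh" still has the child "q", so pruning stops there.
Nodes removed: 1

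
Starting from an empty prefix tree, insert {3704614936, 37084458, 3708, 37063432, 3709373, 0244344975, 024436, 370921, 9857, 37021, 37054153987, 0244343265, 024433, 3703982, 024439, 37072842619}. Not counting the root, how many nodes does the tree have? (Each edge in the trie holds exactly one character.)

69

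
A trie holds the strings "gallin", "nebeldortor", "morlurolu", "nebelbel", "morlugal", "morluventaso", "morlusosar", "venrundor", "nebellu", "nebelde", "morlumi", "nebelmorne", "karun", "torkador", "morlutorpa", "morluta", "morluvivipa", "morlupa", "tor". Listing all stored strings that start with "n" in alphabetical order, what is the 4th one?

nebellu

DFS of the "n" subtree visits, in order: "nebelbel", "nebelde", "nebeldortor", "nebellu", "nebelmorne"
Position 4: nebellu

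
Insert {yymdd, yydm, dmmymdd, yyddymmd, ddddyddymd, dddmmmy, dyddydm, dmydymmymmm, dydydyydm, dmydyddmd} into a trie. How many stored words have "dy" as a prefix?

Filter for entries beginning with "dy":
Words under "dy": dyddydm, dydydyydm
Count: 2

2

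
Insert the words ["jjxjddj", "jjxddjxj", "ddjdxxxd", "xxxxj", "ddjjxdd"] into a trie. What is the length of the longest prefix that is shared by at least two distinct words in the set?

The deepest shared node is where two words last agree before diverging.
"ddjdxxxd" and "ddjjxdd" agree on "ddj" (3 characters) before diverging; nothing deeper is shared.
Longest shared-prefix length: 3

3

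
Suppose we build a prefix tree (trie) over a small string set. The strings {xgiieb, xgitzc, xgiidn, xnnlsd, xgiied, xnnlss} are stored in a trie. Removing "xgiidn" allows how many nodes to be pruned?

2

A node on "xgiidn"'s path can go only if nothing else ends at it or branches off below it.
The suffix "dn" (2 nodes) is used only by "xgiidn"; the node for "xgii" still has the child "e", so pruning stops there.
Nodes removed: 2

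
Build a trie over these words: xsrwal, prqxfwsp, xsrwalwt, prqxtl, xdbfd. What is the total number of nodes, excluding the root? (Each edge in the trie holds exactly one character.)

Trie structure (* marks end of a word):
(root)
├─ p
│  └─ r
│     └─ q
│        └─ x
│           ├─ f
│           │  └─ w
│           │     └─ s
│           │        └─ p *
│           └─ t
│              └─ l *
└─ x
   ├─ d
   │  └─ b
   │     └─ f
   │        └─ d *
   └─ s
      └─ r
         └─ w
            └─ a
               └─ l *
                  └─ w
                     └─ t *
Counting every labelled node above: 22.

22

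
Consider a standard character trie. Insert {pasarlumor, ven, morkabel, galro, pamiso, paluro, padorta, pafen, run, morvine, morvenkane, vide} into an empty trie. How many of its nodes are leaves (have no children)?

12

Leaves are exactly the stored words that no other stored word extends.
Those words: "galro", "morkabel", "morvenkane", "morvine", "padorta", "pafen", "paluro", "pamiso", "pasarlumor", "run", "ven", "vide"
Leaf count: 12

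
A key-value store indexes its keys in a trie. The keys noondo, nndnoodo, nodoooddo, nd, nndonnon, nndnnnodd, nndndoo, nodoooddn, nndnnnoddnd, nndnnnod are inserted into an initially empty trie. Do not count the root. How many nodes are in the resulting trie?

37

Insert word by word; a character creates a node only if that edge doesn't already exist:
  "noondo" → 6 new (n, o, o, n, d, o)
  "nndnoodo" → prefix "n" already present; 7 new (n, d, n, o, o, d, o)
  "nodoooddo" → prefix "no" already present; 7 new (d, o, o, o, d, d, o)
  "nd" → prefix "n" already present; 1 new (d)
  "nndonnon" → prefix "nnd" already present; 5 new (o, n, n, o, n)
  "nndnnnodd" → prefix "nndn" already present; 5 new (n, n, o, d, d)
  "nndndoo" → prefix "nndn" already present; 3 new (d, o, o)
  "nodoooddn" → prefix "nodooodd" already present; 1 new (n)
  "nndnnnoddnd" → prefix "nndnnnodd" already present; 2 new (n, d)
  "nndnnnod" → prefix "nndnnnod" already present; 0 new (none)
Total nodes = 6 + 7 + 7 + 1 + 5 + 5 + 3 + 1 + 2 + 0 = 37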